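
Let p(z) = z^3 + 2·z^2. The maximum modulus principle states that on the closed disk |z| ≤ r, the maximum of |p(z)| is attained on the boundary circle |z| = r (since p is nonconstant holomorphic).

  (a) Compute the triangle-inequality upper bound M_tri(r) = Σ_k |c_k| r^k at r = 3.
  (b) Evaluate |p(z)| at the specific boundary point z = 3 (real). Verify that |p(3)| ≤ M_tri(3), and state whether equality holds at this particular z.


Coefficients: c_0 = 0, c_1 = 0, c_2 = 2, c_3 = 1. Radius r = 3.
Part (a). Triangle bound: M_tri(r) = Σ_k |c_k| r^k
  = |0|·3^0 + |0|·3^1 + |2|·3^2 + |1|·3^3
  = 0 + 0 + 18 + 27 = 45.
This bounds M(r) := max_{|z|=r} |p(z)| from above; equality holds iff all terms c_k z^k can be made to align in phase at a single z on |z|=r.
Part (b). At z = 3 (real, on the circle |z| = r):
  p(3) = (0)·3^0 + (0)·3^1 + (2)·3^2 + (1)·3^3 = 45.
  |p(3)| = 45.
Since all nonzero coefficients share the same sign, |p(3)| = 45 = M_tri(3); the triangle bound is attained at z = 3, so in fact M(r) = 45.

M_tri(3) = 45; |p(3)| = 45; equality at z=3: yes.


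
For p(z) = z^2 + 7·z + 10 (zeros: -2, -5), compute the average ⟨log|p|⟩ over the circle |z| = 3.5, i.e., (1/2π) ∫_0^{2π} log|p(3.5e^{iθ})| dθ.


Zeros: -5, -2; r = 3.5.
Inside |z| < r: -2. Outside (|z| ≥ r): -5.
p(0) = 10, so log|p(0)| = log(10) = 2.3026.
Apply Jensen: I(r) = log|p(0)| + Σ_k log(r/|z_k|), summed over zeros inside |z| < r.
  log(r/|z_k|) for z_k = -2: log(3.5/2) = 0.5596
  Outside zeros (-5) contribute nothing to the Jensen sum.
Sum over inside zeros: 0.5596.
I(r) = log|p(0)| + (inside sum) = 2.3026 + 0.5596 = 2.8622.
Note: since some zeros are outside |z| ≤ r, the simplified n·log(r) form does NOT apply — only the inside zeros contribute.

I(r) ≈ 2.8622.


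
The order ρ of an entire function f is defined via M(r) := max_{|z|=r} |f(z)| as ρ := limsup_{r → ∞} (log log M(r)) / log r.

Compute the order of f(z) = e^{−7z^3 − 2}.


|e^{−7z^3 − 2}| = e^{Re(-7·z^3) + -2} ≤ e^{7|z|^3 + -2} = e^{7r^3 + -2} on |z| = r, so ρ ≤ 3. Choosing z on |z|=r so that -7·z^3 is real positive (always possible by picking arg z appropriately) gives |f(z)| = e^{7r^3 + -2}, matching the bound. The additive constant -2 does not affect log log M(r) ~ 3·log r. Hence ρ = 3.
Therefore ρ = 3.

Order ρ = 3.


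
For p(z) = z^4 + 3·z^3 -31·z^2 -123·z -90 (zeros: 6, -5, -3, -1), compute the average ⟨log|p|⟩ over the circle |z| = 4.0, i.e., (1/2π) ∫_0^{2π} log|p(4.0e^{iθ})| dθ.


Zeros: -5, -3, -1, 6; r = 4.0.
Inside |z| < r: -3, -1. Outside (|z| ≥ r): -5, 6.
p(0) = -90, so log|p(0)| = log(90) = 4.4998.
Apply Jensen: I(r) = log|p(0)| + Σ_k log(r/|z_k|), summed over zeros inside |z| < r.
  log(r/|z_k|) for z_k = -3: log(4.0/3) = 0.2877
  log(r/|z_k|) for z_k = -1: log(4.0/1) = 1.3863
  Outside zeros (-5, 6) contribute nothing to the Jensen sum.
Sum over inside zeros: 1.6740.
I(r) = log|p(0)| + (inside sum) = 4.4998 + 1.6740 = 6.1738.
Note: since some zeros are outside |z| ≤ r, the simplified n·log(r) form does NOT apply — only the inside zeros contribute.

I(r) ≈ 6.1738.


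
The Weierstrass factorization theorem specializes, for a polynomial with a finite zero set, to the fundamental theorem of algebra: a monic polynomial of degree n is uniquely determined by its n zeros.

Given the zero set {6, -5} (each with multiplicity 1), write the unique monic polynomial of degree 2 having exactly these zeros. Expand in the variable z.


The polynomial is p(z) = ∏_{α ∈ S} (z − α), where S = {6, -5}.
Expanding the product yields: p(z) = z^2 -z -30.
The resulting polynomial has degree 2 and real coefficients as required.

p(z) = z^2 -z -30.


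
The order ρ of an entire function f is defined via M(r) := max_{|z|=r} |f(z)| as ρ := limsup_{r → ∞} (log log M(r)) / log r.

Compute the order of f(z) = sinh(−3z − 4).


sinh(w) is a linear combination of e^{iw} and e^{−iw} (or e^w, e^{−w} in the hyperbolic case), so |sinh(w)| ≤ e^{|w|}. With w = −3z − 4, |w| ≤ 3|z| + 4 = 3r + 4 on |z| = r, giving M(r) ≤ e^{3r + 4}, so ρ ≤ 1. On a suitable ray (z = it for sin/cos; z = t for sinh/cosh, t real → ∞), |sinh(−3z − 4)| grows like e^{3|t|}/2, so ρ ≥ 1. Hence ρ = 1.
Therefore ρ = 1.

Order ρ = 1.


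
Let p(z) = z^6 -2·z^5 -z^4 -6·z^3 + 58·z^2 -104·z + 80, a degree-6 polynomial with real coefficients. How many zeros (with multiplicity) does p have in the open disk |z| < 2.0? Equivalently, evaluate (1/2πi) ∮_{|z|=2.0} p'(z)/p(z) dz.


The zeros of p are: (1 + 1i), (1 - 1i), (2 + 1i), (2 - 1i), (-2 + 2i), (-2 - 2i).
Their magnitudes are: 1.414, 1.414, 2.236, 2.236, 2.828, 2.828.
Zeros with |z| < R = 2.0: (1 + 1i), (1 - 1i).
Count = 2.
By the argument principle, (1/2πi) ∮_{|z|=R} p'(z)/p(z) dz equals exactly this count.

Number of zeros inside |z| < 2.0: 2.


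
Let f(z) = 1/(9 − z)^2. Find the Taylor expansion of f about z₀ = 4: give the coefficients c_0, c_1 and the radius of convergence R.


Let w = z − z₀, so z = z₀ + w.
Then 9 − z = 9 − (z₀ + w) = (9 − z₀) − w = 5 − w.
f(z) = 1/(5 − w)^2 = (1/(5)^2) · (1 − w/(5))^{−2}.
By the binomial series (1−u)^{−2} = Σ_{n≥0} C(n+1, 1) u^n for |u|<1, with u = w/(5):
  c_n = C(n+1, 1) / (5)^(n+2).
  c_0 = 1/(5)^2 = 1/25.
  c_1 = 2/(5)^3 = 2/125.
The series is valid for |w/d| < 1, i.e. |z − z₀| < |d|.
Radius of convergence: R = |9 − z₀| = |5| = 5 (distance from z₀ to the singularity z = 9).

c_0 = 1/25, c_1 = 2/125; R = 5.


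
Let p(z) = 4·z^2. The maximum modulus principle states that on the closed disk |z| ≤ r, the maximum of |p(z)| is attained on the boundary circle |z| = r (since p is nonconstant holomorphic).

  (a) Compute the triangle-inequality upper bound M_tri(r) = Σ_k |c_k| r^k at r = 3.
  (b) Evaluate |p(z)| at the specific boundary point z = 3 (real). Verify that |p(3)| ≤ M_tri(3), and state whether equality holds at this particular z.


Coefficients: c_0 = 0, c_1 = 0, c_2 = 4. Radius r = 3.
Part (a). Triangle bound: M_tri(r) = Σ_k |c_k| r^k
  = |0|·3^0 + |0|·3^1 + |4|·3^2
  = 0 + 0 + 36 = 36.
This bounds M(r) := max_{|z|=r} |p(z)| from above; equality holds iff all terms c_k z^k can be made to align in phase at a single z on |z|=r.
Part (b). At z = 3 (real, on the circle |z| = r):
  p(3) = (0)·3^0 + (0)·3^1 + (4)·3^2 = 36.
  |p(3)| = 36.
Since all nonzero coefficients share the same sign, |p(3)| = 36 = M_tri(3); the triangle bound is attained at z = 3, so in fact M(r) = 36.

M_tri(3) = 36; |p(3)| = 36; equality at z=3: yes.


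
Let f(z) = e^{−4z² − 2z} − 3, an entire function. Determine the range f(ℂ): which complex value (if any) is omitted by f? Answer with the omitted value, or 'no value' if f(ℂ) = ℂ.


Little Picard bounds the complement of f(ℂ) to at most one point.
The exponent g(z) = −4z² − 2z is a nonconstant polynomial, hence surjective onto ℂ. So e^{g(z)} takes every value in {e^w : w ∈ ℂ} = ℂ ∖ {0}. Adding -3 shifts the range to ℂ ∖ {-3}. f omits exactly -3.

Omitted value: -3.


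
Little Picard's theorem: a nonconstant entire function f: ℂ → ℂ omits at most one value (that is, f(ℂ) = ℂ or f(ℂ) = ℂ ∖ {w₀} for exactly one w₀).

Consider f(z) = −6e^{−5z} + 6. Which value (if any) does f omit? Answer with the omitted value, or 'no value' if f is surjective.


Little Picard bounds the complement of f(ℂ) to at most one point.
e^{−5z} is never zero on ℂ, so -6·e^{−5z} takes every value in ℂ ∖ {0}. Adding 6 shifts the range to ℂ ∖ {6}. Thus f omits exactly the value 6.

Omitted value: 6.


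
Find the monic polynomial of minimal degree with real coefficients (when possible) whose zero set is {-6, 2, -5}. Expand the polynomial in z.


The polynomial is p(z) = ∏_{α ∈ S} (z − α), where S = {-6, 2, -5}.
Expanding the product yields: p(z) = z^3 + 9·z^2 + 8·z -60.
The resulting polynomial has degree 3 and real coefficients as required.

p(z) = z^3 + 9·z^2 + 8·z -60.


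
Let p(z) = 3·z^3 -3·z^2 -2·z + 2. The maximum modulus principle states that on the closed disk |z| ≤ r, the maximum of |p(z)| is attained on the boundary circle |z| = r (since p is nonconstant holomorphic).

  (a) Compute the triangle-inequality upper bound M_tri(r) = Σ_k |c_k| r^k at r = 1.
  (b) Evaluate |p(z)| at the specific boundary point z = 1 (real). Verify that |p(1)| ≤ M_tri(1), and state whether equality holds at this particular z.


Coefficients: c_0 = 2, c_1 = -2, c_2 = -3, c_3 = 3. Radius r = 1.
Part (a). Triangle bound: M_tri(r) = Σ_k |c_k| r^k
  = |2|·1^0 + |-2|·1^1 + |-3|·1^2 + |3|·1^3
  = 2 + 2 + 3 + 3 = 10.
This bounds M(r) := max_{|z|=r} |p(z)| from above; equality holds iff all terms c_k z^k can be made to align in phase at a single z on |z|=r.
Part (b). At z = 1 (real, on the circle |z| = r):
  p(1) = (2)·1^0 + (-2)·1^1 + (-3)·1^2 + (3)·1^3 = 0.
  |p(1)| = 0.
Check: |p(1)| = 0 ≤ 10 = M_tri(1). ✓ Equality does not hold at z = 1 (the coefficients have mixed signs, so the terms do not all align in phase there).

M_tri(1) = 10; |p(1)| = 0; equality at z=1: no.


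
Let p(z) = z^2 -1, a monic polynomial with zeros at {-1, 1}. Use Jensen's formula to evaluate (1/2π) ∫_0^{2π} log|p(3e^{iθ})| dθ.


Zeros: -1, 1; r = 3.
Inside |z| < r: -1, 1. Outside (|z| ≥ r): ∅.
p(0) = -1, so log|p(0)| = log(1) = 0.0000.
Apply Jensen: I(r) = log|p(0)| + Σ_k log(r/|z_k|), summed over zeros inside |z| < r.
  log(r/|z_k|) for z_k = -1: log(3/1) = 1.0986
  log(r/|z_k|) for z_k = 1: log(3/1) = 1.0986
Sum over inside zeros: 2.1972.
I(r) = log|p(0)| + (inside sum) = 0.0000 + 2.1972 = 2.1972.
Closed form (all zeros inside, monic): I(r) = n·log(r) = 2·log(3) = 2.1972. ✓

I(r) ≈ 2.1972.


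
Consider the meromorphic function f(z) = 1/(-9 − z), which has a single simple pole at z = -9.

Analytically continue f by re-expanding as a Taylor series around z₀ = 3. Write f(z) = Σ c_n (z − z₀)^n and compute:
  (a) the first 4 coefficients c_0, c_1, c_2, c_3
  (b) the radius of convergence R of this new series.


Let w = z − z₀, so z = z₀ + w.
Then -9 − z = -9 − (z₀ + w) = (-9 − z₀) − w = -12 − w.
f(z) = 1/(-12 − w) = (1/(-12)) · 1/(1 − w/(-12)) = Σ_{n≥0} w^n / (-12)^(n+1).
So c_n = 1/(-12)^(n+1):
  c_0 = 1/(-12)^1 = -1/12.
  c_1 = 1/(-12)^2 = 1/144.
  c_2 = 1/(-12)^3 = -1/1728.
  c_3 = 1/(-12)^4 = 1/20736.
The series is valid for |w/d| < 1, i.e. |z − z₀| < |d|.
Radius of convergence: R = |-9 − z₀| = |-12| = 12 (distance from z₀ to the singularity z = -9).

c_0 = -1/12, c_1 = 1/144, c_2 = -1/1728, c_3 = 1/20736; R = 12.


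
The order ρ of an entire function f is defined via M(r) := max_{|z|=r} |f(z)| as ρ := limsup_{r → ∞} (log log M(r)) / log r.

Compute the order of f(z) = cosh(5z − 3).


cosh(w) is a linear combination of e^{iw} and e^{−iw} (or e^w, e^{−w} in the hyperbolic case), so |cosh(w)| ≤ e^{|w|}. With w = 5z − 3, |w| ≤ 5|z| + 3 = 5r + 3 on |z| = r, giving M(r) ≤ e^{5r + 3}, so ρ ≤ 1. On a suitable ray (z = it for sin/cos; z = t for sinh/cosh, t real → ∞), |cosh(5z − 3)| grows like e^{5|t|}/2, so ρ ≥ 1. Hence ρ = 1.
Therefore ρ = 1.

Order ρ = 1.


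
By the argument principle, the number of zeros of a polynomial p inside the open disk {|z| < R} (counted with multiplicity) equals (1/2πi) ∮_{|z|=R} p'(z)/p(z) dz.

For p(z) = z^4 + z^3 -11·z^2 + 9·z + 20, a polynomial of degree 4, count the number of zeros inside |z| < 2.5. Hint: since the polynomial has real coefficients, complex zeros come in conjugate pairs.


The zeros of p are: (2 + 1i), (2 - 1i), -1, -4.
Their magnitudes are: 2.236, 2.236, 1, 4.
Zeros with |z| < R = 2.5: (2 + 1i), (2 - 1i), -1.
Count = 3.
By the argument principle, (1/2πi) ∮_{|z|=R} p'(z)/p(z) dz equals exactly this count.

Number of zeros inside |z| < 2.5: 3.


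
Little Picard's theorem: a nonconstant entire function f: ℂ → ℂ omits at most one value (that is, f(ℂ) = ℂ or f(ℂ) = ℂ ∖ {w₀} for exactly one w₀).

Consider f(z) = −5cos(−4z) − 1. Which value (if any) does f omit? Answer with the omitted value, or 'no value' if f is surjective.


Little Picard bounds the complement of f(ℂ) to at most one point.
cos is entire and surjective onto ℂ: for every w ∈ ℂ, cos(ζ) = w has a solution ζ ∈ ℂ (e.g., via the complex inverse arccos). With ζ = −4z this gives z = ζ/(-4). Then -5·cos(−4z) takes every value in -5·ℂ = ℂ, and adding -1 is a bijection of ℂ. So f is surjective and omits no value. (Note: only on the real line is cos bounded by [−1, 1].)

Omitted value: no value.


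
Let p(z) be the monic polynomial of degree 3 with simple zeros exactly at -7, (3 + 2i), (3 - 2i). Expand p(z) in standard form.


The polynomial is p(z) = ∏_{α ∈ S} (z − α), where S = {-7, (3 + 2i), (3 - 2i)}.
Expanding the product yields: p(z) = z^3 + z^2 -29·z + 91.
Note conjugate pairs combine to real quadratics: (z − (3+2i))(z − (3−2i)) = z² − 6z + 13.
The resulting polynomial has degree 3 and real coefficients as required.

p(z) = z^3 + z^2 -29·z + 91.


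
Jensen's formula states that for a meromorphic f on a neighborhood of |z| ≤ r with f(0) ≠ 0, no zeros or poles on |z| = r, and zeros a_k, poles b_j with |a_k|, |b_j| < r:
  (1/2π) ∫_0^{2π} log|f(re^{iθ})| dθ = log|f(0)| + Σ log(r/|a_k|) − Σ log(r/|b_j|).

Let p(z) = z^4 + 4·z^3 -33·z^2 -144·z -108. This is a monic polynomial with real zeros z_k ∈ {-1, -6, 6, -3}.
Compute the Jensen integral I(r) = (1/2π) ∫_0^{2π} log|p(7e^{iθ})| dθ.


Zeros: -6, -3, -1, 6; r = 7.
Inside |z| < r: -6, -3, -1, 6. Outside (|z| ≥ r): ∅.
p(0) = -108, so log|p(0)| = log(108) = 4.6821.
Apply Jensen: I(r) = log|p(0)| + Σ_k log(r/|z_k|), summed over zeros inside |z| < r.
  log(r/|z_k|) for z_k = -1: log(7/1) = 1.9459
  log(r/|z_k|) for z_k = -6: log(7/6) = 0.1542
  log(r/|z_k|) for z_k = 6: log(7/6) = 0.1542
  log(r/|z_k|) for z_k = -3: log(7/3) = 0.8473
Sum over inside zeros: 3.1015.
I(r) = log|p(0)| + (inside sum) = 4.6821 + 3.1015 = 7.7836.
Closed form (all zeros inside, monic): I(r) = n·log(r) = 4·log(7) = 7.7836. ✓

I(r) ≈ 7.7836.


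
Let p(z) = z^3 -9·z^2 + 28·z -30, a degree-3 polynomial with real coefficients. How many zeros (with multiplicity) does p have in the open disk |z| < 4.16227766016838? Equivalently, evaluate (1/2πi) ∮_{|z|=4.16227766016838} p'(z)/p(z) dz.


The zeros of p are: 3, (3 + 1i), (3 - 1i).
Their magnitudes are: 3, 3.162, 3.162.
Zeros with |z| < R = 4.16227766016838: 3, (3 + 1i), (3 - 1i).
Count = 3.
By the argument principle, (1/2πi) ∮_{|z|=R} p'(z)/p(z) dz equals exactly this count.

Number of zeros inside |z| < 4.16227766016838: 3.


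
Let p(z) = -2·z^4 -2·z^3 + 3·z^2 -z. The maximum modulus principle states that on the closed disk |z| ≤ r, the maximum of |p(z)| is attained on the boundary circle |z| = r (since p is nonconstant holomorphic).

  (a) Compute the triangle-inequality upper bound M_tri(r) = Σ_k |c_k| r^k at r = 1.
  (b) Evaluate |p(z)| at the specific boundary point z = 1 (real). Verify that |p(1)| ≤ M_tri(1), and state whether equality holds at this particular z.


Coefficients: c_0 = 0, c_1 = -1, c_2 = 3, c_3 = -2, c_4 = -2. Radius r = 1.
Part (a). Triangle bound: M_tri(r) = Σ_k |c_k| r^k
  = |0|·1^0 + |-1|·1^1 + |3|·1^2 + |-2|·1^3 + |-2|·1^4
  = 0 + 1 + 3 + 2 + 2 = 8.
This bounds M(r) := max_{|z|=r} |p(z)| from above; equality holds iff all terms c_k z^k can be made to align in phase at a single z on |z|=r.
Part (b). At z = 1 (real, on the circle |z| = r):
  p(1) = (0)·1^0 + (-1)·1^1 + (3)·1^2 + (-2)·1^3 + (-2)·1^4 = -2.
  |p(1)| = 2.
Check: |p(1)| = 2 ≤ 8 = M_tri(1). ✓ Equality does not hold at z = 1 (the coefficients have mixed signs, so the terms do not all align in phase there).

M_tri(1) = 8; |p(1)| = 2; equality at z=1: no.


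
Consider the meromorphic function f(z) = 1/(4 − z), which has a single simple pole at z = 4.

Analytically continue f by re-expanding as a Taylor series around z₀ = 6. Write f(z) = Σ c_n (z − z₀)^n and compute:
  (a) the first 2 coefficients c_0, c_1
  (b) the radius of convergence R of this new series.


Let w = z − z₀, so z = z₀ + w.
Then 4 − z = 4 − (z₀ + w) = (4 − z₀) − w = -2 − w.
f(z) = 1/(-2 − w) = (1/(-2)) · 1/(1 − w/(-2)) = Σ_{n≥0} w^n / (-2)^(n+1).
So c_n = 1/(-2)^(n+1):
  c_0 = 1/(-2)^1 = -1/2.
  c_1 = 1/(-2)^2 = 1/4.
The series is valid for |w/d| < 1, i.e. |z − z₀| < |d|.
Radius of convergence: R = |4 − z₀| = |-2| = 2 (distance from z₀ to the singularity z = 4).

c_0 = -1/2, c_1 = 1/4; R = 2.


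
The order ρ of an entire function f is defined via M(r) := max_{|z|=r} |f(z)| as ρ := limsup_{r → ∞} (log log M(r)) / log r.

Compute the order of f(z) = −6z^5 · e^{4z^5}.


M(r) = max_{|z|=r} |-6|·|z|^5·|e^{4z^5}| = 6·r^5 · e^{4r^5} (the factors attain their maxima compatibly on |z|=r). Then log M(r) = log 6 + 5·log r + 4r^5, dominated by the last term, so log log M(r) ~ 5·log r. The polynomial factor -6z^5 contributes only a log r term and does not affect the order. ρ = 5.
Therefore ρ = 5.

Order ρ = 5.


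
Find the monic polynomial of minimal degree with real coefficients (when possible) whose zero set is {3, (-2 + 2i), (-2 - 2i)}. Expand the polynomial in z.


The polynomial is p(z) = ∏_{α ∈ S} (z − α), where S = {3, (-2 + 2i), (-2 - 2i)}.
Expanding the product yields: p(z) = z^3 + z^2 -4·z -24.
Note conjugate pairs combine to real quadratics: (z − (-2+2i))(z − (-2−2i)) = z² + 4z + 8.
The resulting polynomial has degree 3 and real coefficients as required.

p(z) = z^3 + z^2 -4·z -24.


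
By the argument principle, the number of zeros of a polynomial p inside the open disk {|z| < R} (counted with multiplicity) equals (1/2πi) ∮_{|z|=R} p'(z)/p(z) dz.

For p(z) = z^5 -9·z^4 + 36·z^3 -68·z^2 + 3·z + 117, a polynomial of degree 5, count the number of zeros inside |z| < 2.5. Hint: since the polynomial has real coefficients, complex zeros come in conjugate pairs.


The zeros of p are: 3, (2 + 3i), (2 - 3i), 3, -1.
Their magnitudes are: 3, 3.606, 3.606, 3, 1.
Zeros with |z| < R = 2.5: -1.
Count = 1.
By the argument principle, (1/2πi) ∮_{|z|=R} p'(z)/p(z) dz equals exactly this count.

Number of zeros inside |z| < 2.5: 1.


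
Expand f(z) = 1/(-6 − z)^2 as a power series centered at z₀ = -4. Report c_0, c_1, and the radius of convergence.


Let w = z − z₀, so z = z₀ + w.
Then -6 − z = -6 − (z₀ + w) = (-6 − z₀) − w = -2 − w.
f(z) = 1/(-2 − w)^2 = (1/(-2)^2) · (1 − w/(-2))^{−2}.
By the binomial series (1−u)^{−2} = Σ_{n≥0} C(n+1, 1) u^n for |u|<1, with u = w/(-2):
  c_n = C(n+1, 1) / (-2)^(n+2).
  c_0 = 1/(-2)^2 = 1/4.
  c_1 = 2/(-2)^3 = -1/4.
The series is valid for |w/d| < 1, i.e. |z − z₀| < |d|.
Radius of convergence: R = |-6 − z₀| = |-2| = 2 (distance from z₀ to the singularity z = -6).

c_0 = 1/4, c_1 = -1/4; R = 2.


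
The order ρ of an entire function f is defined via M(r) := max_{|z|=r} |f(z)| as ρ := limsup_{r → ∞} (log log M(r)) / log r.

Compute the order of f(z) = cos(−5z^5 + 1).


Write cos(w) = (e^{iw} ± e^{−iw})/(2 or 2i), so |cos(w)| ≤ e^{|w|}. With w = −5z^5 + 1, |w| ≤ 5r^5 + 1 on |z|=r, giving M(r) ≤ e^{5r^5 + 1} and ρ ≤ 5. For the lower bound, choose z on |z|=r with -5z^5 purely imaginary of modulus 5r^5; then |cos(−5z^5 + 1)| grows like e^{5r^5}/2, so ρ ≥ 5. Hence ρ = 5.
Therefore ρ = 5.

Order ρ = 5.


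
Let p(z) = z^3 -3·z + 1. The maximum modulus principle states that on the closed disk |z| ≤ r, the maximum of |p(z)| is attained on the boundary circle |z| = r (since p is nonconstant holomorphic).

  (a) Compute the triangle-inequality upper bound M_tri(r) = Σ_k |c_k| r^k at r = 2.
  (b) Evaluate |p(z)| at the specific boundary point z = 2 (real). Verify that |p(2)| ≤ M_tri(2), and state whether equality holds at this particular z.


Coefficients: c_0 = 1, c_1 = -3, c_2 = 0, c_3 = 1. Radius r = 2.
Part (a). Triangle bound: M_tri(r) = Σ_k |c_k| r^k
  = |1|·2^0 + |-3|·2^1 + |0|·2^2 + |1|·2^3
  = 1 + 6 + 0 + 8 = 15.
This bounds M(r) := max_{|z|=r} |p(z)| from above; equality holds iff all terms c_k z^k can be made to align in phase at a single z on |z|=r.
Part (b). At z = 2 (real, on the circle |z| = r):
  p(2) = (1)·2^0 + (-3)·2^1 + (0)·2^2 + (1)·2^3 = 3.
  |p(2)| = 3.
Check: |p(2)| = 3 ≤ 15 = M_tri(2). ✓ Equality does not hold at z = 2 (the coefficients have mixed signs, so the terms do not all align in phase there).

M_tri(2) = 15; |p(2)| = 3; equality at z=2: no.


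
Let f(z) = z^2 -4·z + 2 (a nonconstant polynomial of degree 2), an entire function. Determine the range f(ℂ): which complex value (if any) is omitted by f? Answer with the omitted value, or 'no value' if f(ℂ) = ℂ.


Little Picard bounds the complement of f(ℂ) to at most one point.
For every w ∈ ℂ, the equation p(z) − w = 0 is a nonconstant polynomial in z and hence has at least one root by the fundamental theorem of algebra. So p is surjective onto ℂ, omitting no value.

Omitted value: no value.


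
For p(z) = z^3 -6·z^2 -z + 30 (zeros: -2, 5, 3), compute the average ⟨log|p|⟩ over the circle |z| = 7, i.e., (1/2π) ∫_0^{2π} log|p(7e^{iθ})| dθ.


Zeros: -2, 3, 5; r = 7.
Inside |z| < r: -2, 3, 5. Outside (|z| ≥ r): ∅.
p(0) = 30, so log|p(0)| = log(30) = 3.4012.
Apply Jensen: I(r) = log|p(0)| + Σ_k log(r/|z_k|), summed over zeros inside |z| < r.
  log(r/|z_k|) for z_k = -2: log(7/2) = 1.2528
  log(r/|z_k|) for z_k = 5: log(7/5) = 0.3365
  log(r/|z_k|) for z_k = 3: log(7/3) = 0.8473
Sum over inside zeros: 2.4365.
I(r) = log|p(0)| + (inside sum) = 3.4012 + 2.4365 = 5.8377.
Closed form (all zeros inside, monic): I(r) = n·log(r) = 3·log(7) = 5.8377. ✓

I(r) ≈ 5.8377.


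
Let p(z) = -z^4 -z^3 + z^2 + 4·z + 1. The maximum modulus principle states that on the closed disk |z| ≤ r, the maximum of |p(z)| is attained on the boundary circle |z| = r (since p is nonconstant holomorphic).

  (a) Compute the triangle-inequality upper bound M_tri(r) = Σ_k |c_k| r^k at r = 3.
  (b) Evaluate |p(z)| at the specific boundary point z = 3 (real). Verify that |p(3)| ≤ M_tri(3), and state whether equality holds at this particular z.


Coefficients: c_0 = 1, c_1 = 4, c_2 = 1, c_3 = -1, c_4 = -1. Radius r = 3.
Part (a). Triangle bound: M_tri(r) = Σ_k |c_k| r^k
  = |1|·3^0 + |4|·3^1 + |1|·3^2 + |-1|·3^3 + |-1|·3^4
  = 1 + 12 + 9 + 27 + 81 = 130.
This bounds M(r) := max_{|z|=r} |p(z)| from above; equality holds iff all terms c_k z^k can be made to align in phase at a single z on |z|=r.
Part (b). At z = 3 (real, on the circle |z| = r):
  p(3) = (1)·3^0 + (4)·3^1 + (1)·3^2 + (-1)·3^3 + (-1)·3^4 = -86.
  |p(3)| = 86.
Check: |p(3)| = 86 ≤ 130 = M_tri(3). ✓ Equality does not hold at z = 3 (the coefficients have mixed signs, so the terms do not all align in phase there).

M_tri(3) = 130; |p(3)| = 86; equality at z=3: no.


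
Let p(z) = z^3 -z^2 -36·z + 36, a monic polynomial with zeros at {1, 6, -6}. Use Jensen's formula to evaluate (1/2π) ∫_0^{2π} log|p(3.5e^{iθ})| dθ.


Zeros: -6, 1, 6; r = 3.5.
Inside |z| < r: 1. Outside (|z| ≥ r): -6, 6.
p(0) = 36, so log|p(0)| = log(36) = 3.5835.
Apply Jensen: I(r) = log|p(0)| + Σ_k log(r/|z_k|), summed over zeros inside |z| < r.
  log(r/|z_k|) for z_k = 1: log(3.5/1) = 1.2528
  Outside zeros (-6, 6) contribute nothing to the Jensen sum.
Sum over inside zeros: 1.2528.
I(r) = log|p(0)| + (inside sum) = 3.5835 + 1.2528 = 4.8363.
Note: since some zeros are outside |z| ≤ r, the simplified n·log(r) form does NOT apply — only the inside zeros contribute.

I(r) ≈ 4.8363.


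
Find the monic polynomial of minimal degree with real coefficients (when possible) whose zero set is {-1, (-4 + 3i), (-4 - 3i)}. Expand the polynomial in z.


The polynomial is p(z) = ∏_{α ∈ S} (z − α), where S = {-1, (-4 + 3i), (-4 - 3i)}.
Expanding the product yields: p(z) = z^3 + 9·z^2 + 33·z + 25.
Note conjugate pairs combine to real quadratics: (z − (-4+3i))(z − (-4−3i)) = z² + 8z + 25.
The resulting polynomial has degree 3 and real coefficients as required.

p(z) = z^3 + 9·z^2 + 33·z + 25.


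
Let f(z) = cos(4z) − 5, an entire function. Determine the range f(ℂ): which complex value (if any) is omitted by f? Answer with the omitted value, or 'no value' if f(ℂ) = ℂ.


Little Picard bounds the complement of f(ℂ) to at most one point.
cos is entire and surjective onto ℂ: for every w ∈ ℂ, cos(ζ) = w has a solution ζ ∈ ℂ (e.g., via the complex inverse arccos). With ζ = 4z this gives z = ζ/(4). Then 1·cos(4z) takes every value in 1·ℂ = ℂ, and adding -5 is a bijection of ℂ. So f is surjective and omits no value. (Note: only on the real line is cos bounded by [−1, 1].)

Omitted value: no value.


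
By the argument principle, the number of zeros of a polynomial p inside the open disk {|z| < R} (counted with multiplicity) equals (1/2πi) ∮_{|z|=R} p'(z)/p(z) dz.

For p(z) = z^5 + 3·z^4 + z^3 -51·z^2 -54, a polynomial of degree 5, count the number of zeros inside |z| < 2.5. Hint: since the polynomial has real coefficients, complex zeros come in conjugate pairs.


The zeros of p are: 3, (0 + 1i), (0 - 1i), (-3 + 3i), (-3 - 3i).
Their magnitudes are: 3, 1, 1, 4.243, 4.243.
Zeros with |z| < R = 2.5: (0 + 1i), (0 - 1i).
Count = 2.
By the argument principle, (1/2πi) ∮_{|z|=R} p'(z)/p(z) dz equals exactly this count.

Number of zeros inside |z| < 2.5: 2.


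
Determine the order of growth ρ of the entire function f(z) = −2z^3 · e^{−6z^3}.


M(r) = max_{|z|=r} |-2|·|z|^3·|e^{−6z^3}| = 2·r^3 · e^{6r^3} (the factors attain their maxima compatibly on |z|=r). Then log M(r) = log 2 + 3·log r + 6r^3, dominated by the last term, so log log M(r) ~ 3·log r. The polynomial factor -2z^3 contributes only a log r term and does not affect the order. ρ = 3.
Therefore ρ = 3.

Order ρ = 3.


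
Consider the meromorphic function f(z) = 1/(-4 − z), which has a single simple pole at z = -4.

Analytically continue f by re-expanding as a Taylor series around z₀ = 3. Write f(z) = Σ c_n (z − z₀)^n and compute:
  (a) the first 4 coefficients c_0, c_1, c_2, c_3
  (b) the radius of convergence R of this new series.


Let w = z − z₀, so z = z₀ + w.
Then -4 − z = -4 − (z₀ + w) = (-4 − z₀) − w = -7 − w.
f(z) = 1/(-7 − w) = (1/(-7)) · 1/(1 − w/(-7)) = Σ_{n≥0} w^n / (-7)^(n+1).
So c_n = 1/(-7)^(n+1):
  c_0 = 1/(-7)^1 = -1/7.
  c_1 = 1/(-7)^2 = 1/49.
  c_2 = 1/(-7)^3 = -1/343.
  c_3 = 1/(-7)^4 = 1/2401.
The series is valid for |w/d| < 1, i.e. |z − z₀| < |d|.
Radius of convergence: R = |-4 − z₀| = |-7| = 7 (distance from z₀ to the singularity z = -4).

c_0 = -1/7, c_1 = 1/49, c_2 = -1/343, c_3 = 1/2401; R = 7.


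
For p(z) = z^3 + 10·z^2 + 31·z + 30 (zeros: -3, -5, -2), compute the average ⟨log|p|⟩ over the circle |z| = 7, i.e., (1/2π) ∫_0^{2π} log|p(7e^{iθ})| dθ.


Zeros: -5, -3, -2; r = 7.
Inside |z| < r: -5, -3, -2. Outside (|z| ≥ r): ∅.
p(0) = 30, so log|p(0)| = log(30) = 3.4012.
Apply Jensen: I(r) = log|p(0)| + Σ_k log(r/|z_k|), summed over zeros inside |z| < r.
  log(r/|z_k|) for z_k = -3: log(7/3) = 0.8473
  log(r/|z_k|) for z_k = -5: log(7/5) = 0.3365
  log(r/|z_k|) for z_k = -2: log(7/2) = 1.2528
Sum over inside zeros: 2.4365.
I(r) = log|p(0)| + (inside sum) = 3.4012 + 2.4365 = 5.8377.
Closed form (all zeros inside, monic): I(r) = n·log(r) = 3·log(7) = 5.8377. ✓

I(r) ≈ 5.8377.


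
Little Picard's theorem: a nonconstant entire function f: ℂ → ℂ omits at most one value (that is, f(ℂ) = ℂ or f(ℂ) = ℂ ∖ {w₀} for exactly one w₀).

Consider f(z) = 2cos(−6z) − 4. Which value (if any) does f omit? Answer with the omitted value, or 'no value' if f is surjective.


Little Picard bounds the complement of f(ℂ) to at most one point.
cos is entire and surjective onto ℂ: for every w ∈ ℂ, cos(ζ) = w has a solution ζ ∈ ℂ (e.g., via the complex inverse arccos). With ζ = −6z this gives z = ζ/(-6). Then 2·cos(−6z) takes every value in 2·ℂ = ℂ, and adding -4 is a bijection of ℂ. So f is surjective and omits no value. (Note: only on the real line is cos bounded by [−1, 1].)

Omitted value: no value.


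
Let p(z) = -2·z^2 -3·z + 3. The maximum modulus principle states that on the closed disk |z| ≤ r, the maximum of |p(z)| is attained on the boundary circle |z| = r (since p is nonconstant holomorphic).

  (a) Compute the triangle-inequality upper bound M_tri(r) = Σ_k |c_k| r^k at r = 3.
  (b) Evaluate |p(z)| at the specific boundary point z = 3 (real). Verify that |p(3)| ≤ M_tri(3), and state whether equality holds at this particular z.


Coefficients: c_0 = 3, c_1 = -3, c_2 = -2. Radius r = 3.
Part (a). Triangle bound: M_tri(r) = Σ_k |c_k| r^k
  = |3|·3^0 + |-3|·3^1 + |-2|·3^2
  = 3 + 9 + 18 = 30.
This bounds M(r) := max_{|z|=r} |p(z)| from above; equality holds iff all terms c_k z^k can be made to align in phase at a single z on |z|=r.
Part (b). At z = 3 (real, on the circle |z| = r):
  p(3) = (3)·3^0 + (-3)·3^1 + (-2)·3^2 = -24.
  |p(3)| = 24.
Check: |p(3)| = 24 ≤ 30 = M_tri(3). ✓ Equality does not hold at z = 3 (the coefficients have mixed signs, so the terms do not all align in phase there).

M_tri(3) = 30; |p(3)| = 24; equality at z=3: no.


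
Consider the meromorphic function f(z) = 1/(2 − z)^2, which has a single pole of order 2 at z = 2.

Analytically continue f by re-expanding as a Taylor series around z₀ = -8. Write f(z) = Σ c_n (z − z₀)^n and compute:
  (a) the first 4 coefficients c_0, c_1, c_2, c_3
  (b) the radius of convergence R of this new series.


Let w = z − z₀, so z = z₀ + w.
Then 2 − z = 2 − (z₀ + w) = (2 − z₀) − w = 10 − w.
f(z) = 1/(10 − w)^2 = (1/(10)^2) · (1 − w/(10))^{−2}.
By the binomial series (1−u)^{−2} = Σ_{n≥0} C(n+1, 1) u^n for |u|<1, with u = w/(10):
  c_n = C(n+1, 1) / (10)^(n+2).
  c_0 = 1/(10)^2 = 1/100.
  c_1 = 2/(10)^3 = 1/500.
  c_2 = 3/(10)^4 = 3/10000.
  c_3 = 4/(10)^5 = 1/25000.
The series is valid for |w/d| < 1, i.e. |z − z₀| < |d|.
Radius of convergence: R = |2 − z₀| = |10| = 10 (distance from z₀ to the singularity z = 2).

c_0 = 1/100, c_1 = 1/500, c_2 = 3/10000, c_3 = 1/25000; R = 10.


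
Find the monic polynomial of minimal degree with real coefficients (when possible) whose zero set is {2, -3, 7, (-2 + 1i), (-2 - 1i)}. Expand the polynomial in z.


The polynomial is p(z) = ∏_{α ∈ S} (z − α), where S = {2, -3, 7, (-2 + 1i), (-2 - 1i)}.
Expanding the product yields: p(z) = z^5 -2·z^4 -32·z^3 -40·z^2 + 103·z + 210.
Note conjugate pairs combine to real quadratics: (z − (-2+1i))(z − (-2−1i)) = z² + 4z + 5.
The resulting polynomial has degree 5 and real coefficients as required.

p(z) = z^5 -2·z^4 -32·z^3 -40·z^2 + 103·z + 210.


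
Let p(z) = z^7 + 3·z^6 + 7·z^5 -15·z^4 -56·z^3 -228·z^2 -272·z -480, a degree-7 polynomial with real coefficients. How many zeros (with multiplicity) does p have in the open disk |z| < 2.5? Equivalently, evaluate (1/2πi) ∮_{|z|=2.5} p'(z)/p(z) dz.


The zeros of p are: (0 + 2i), (0 - 2i), 3, (-1 + 2i), (-1 - 2i), (-2 + 2i), (-2 - 2i).
Their magnitudes are: 2, 2, 3, 2.236, 2.236, 2.828, 2.828.
Zeros with |z| < R = 2.5: (0 + 2i), (0 - 2i), (-1 + 2i), (-1 - 2i).
Count = 4.
By the argument principle, (1/2πi) ∮_{|z|=R} p'(z)/p(z) dz equals exactly this count.

Number of zeros inside |z| < 2.5: 4.


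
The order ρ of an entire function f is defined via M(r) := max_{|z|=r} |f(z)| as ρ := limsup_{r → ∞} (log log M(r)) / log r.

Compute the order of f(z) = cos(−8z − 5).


cos(w) is a linear combination of e^{iw} and e^{−iw} (or e^w, e^{−w} in the hyperbolic case), so |cos(w)| ≤ e^{|w|}. With w = −8z − 5, |w| ≤ 8|z| + 5 = 8r + 5 on |z| = r, giving M(r) ≤ e^{8r + 5}, so ρ ≤ 1. On a suitable ray (z = it for sin/cos; z = t for sinh/cosh, t real → ∞), |cos(−8z − 5)| grows like e^{8|t|}/2, so ρ ≥ 1. Hence ρ = 1.
Therefore ρ = 1.

Order ρ = 1.


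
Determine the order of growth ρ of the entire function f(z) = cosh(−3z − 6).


cosh(w) is a linear combination of e^{iw} and e^{−iw} (or e^w, e^{−w} in the hyperbolic case), so |cosh(w)| ≤ e^{|w|}. With w = −3z − 6, |w| ≤ 3|z| + 6 = 3r + 6 on |z| = r, giving M(r) ≤ e^{3r + 6}, so ρ ≤ 1. On a suitable ray (z = it for sin/cos; z = t for sinh/cosh, t real → ∞), |cosh(−3z − 6)| grows like e^{3|t|}/2, so ρ ≥ 1. Hence ρ = 1.
Therefore ρ = 1.

Order ρ = 1.


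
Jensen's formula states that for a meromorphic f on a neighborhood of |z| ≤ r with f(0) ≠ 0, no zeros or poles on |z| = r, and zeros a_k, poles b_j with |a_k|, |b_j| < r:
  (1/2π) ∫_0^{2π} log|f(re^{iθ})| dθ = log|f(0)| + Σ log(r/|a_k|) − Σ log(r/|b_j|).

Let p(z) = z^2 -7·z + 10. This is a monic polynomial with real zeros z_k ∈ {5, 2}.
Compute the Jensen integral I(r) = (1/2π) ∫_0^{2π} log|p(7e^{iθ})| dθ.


Zeros: 2, 5; r = 7.
Inside |z| < r: 2, 5. Outside (|z| ≥ r): ∅.
p(0) = 10, so log|p(0)| = log(10) = 2.3026.
Apply Jensen: I(r) = log|p(0)| + Σ_k log(r/|z_k|), summed over zeros inside |z| < r.
  log(r/|z_k|) for z_k = 5: log(7/5) = 0.3365
  log(r/|z_k|) for z_k = 2: log(7/2) = 1.2528
Sum over inside zeros: 1.5892.
I(r) = log|p(0)| + (inside sum) = 2.3026 + 1.5892 = 3.8918.
Closed form (all zeros inside, monic): I(r) = n·log(r) = 2·log(7) = 3.8918. ✓

I(r) ≈ 3.8918.


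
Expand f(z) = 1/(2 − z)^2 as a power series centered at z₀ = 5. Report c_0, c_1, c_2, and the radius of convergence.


Let w = z − z₀, so z = z₀ + w.
Then 2 − z = 2 − (z₀ + w) = (2 − z₀) − w = -3 − w.
f(z) = 1/(-3 − w)^2 = (1/(-3)^2) · (1 − w/(-3))^{−2}.
By the binomial series (1−u)^{−2} = Σ_{n≥0} C(n+1, 1) u^n for |u|<1, with u = w/(-3):
  c_n = C(n+1, 1) / (-3)^(n+2).
  c_0 = 1/(-3)^2 = 1/9.
  c_1 = 2/(-3)^3 = -2/27.
  c_2 = 3/(-3)^4 = 1/27.
The series is valid for |w/d| < 1, i.e. |z − z₀| < |d|.
Radius of convergence: R = |2 − z₀| = |-3| = 3 (distance from z₀ to the singularity z = 2).

c_0 = 1/9, c_1 = -2/27, c_2 = 1/27; R = 3.


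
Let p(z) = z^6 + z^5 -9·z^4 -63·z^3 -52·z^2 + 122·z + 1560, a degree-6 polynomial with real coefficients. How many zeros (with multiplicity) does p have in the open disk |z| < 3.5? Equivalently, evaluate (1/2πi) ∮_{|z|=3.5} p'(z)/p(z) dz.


The zeros of p are: 4, (-3 + 2i), (-3 - 2i), (-1 + 3i), (-1 - 3i), 3.
Their magnitudes are: 4, 3.606, 3.606, 3.162, 3.162, 3.
Zeros with |z| < R = 3.5: (-1 + 3i), (-1 - 3i), 3.
Count = 3.
By the argument principle, (1/2πi) ∮_{|z|=R} p'(z)/p(z) dz equals exactly this count.

Number of zeros inside |z| < 3.5: 3.


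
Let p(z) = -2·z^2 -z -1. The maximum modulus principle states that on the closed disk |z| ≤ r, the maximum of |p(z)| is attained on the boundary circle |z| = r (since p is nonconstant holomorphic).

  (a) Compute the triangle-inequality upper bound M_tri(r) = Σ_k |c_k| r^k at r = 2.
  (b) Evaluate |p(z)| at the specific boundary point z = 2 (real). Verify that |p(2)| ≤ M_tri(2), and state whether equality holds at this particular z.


Coefficients: c_0 = -1, c_1 = -1, c_2 = -2. Radius r = 2.
Part (a). Triangle bound: M_tri(r) = Σ_k |c_k| r^k
  = |-1|·2^0 + |-1|·2^1 + |-2|·2^2
  = 1 + 2 + 8 = 11.
This bounds M(r) := max_{|z|=r} |p(z)| from above; equality holds iff all terms c_k z^k can be made to align in phase at a single z on |z|=r.
Part (b). At z = 2 (real, on the circle |z| = r):
  p(2) = (-1)·2^0 + (-1)·2^1 + (-2)·2^2 = -11.
  |p(2)| = 11.
Since all nonzero coefficients share the same sign, |p(2)| = 11 = M_tri(2); the triangle bound is attained at z = 2, so in fact M(r) = 11.

M_tri(2) = 11; |p(2)| = 11; equality at z=2: yes.


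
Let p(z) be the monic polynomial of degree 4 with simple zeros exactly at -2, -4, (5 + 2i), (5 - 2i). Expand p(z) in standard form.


The polynomial is p(z) = ∏_{α ∈ S} (z − α), where S = {-2, -4, (5 + 2i), (5 - 2i)}.
Expanding the product yields: p(z) = z^4 -4·z^3 -23·z^2 + 94·z + 232.
Note conjugate pairs combine to real quadratics: (z − (5+2i))(z − (5−2i)) = z² − 10z + 29.
The resulting polynomial has degree 4 and real coefficients as required.

p(z) = z^4 -4·z^3 -23·z^2 + 94·z + 232.


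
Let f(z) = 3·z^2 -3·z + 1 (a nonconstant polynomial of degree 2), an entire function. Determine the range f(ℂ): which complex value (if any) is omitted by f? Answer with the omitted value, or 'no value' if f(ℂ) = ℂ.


Little Picard bounds the complement of f(ℂ) to at most one point.
For every w ∈ ℂ, the equation p(z) − w = 0 is a nonconstant polynomial in z and hence has at least one root by the fundamental theorem of algebra. So p is surjective onto ℂ, omitting no value.

Omitted value: no value.


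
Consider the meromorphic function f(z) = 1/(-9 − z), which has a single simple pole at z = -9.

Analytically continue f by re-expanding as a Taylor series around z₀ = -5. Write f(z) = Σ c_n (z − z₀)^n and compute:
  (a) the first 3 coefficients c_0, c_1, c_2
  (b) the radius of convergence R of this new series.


Let w = z − z₀, so z = z₀ + w.
Then -9 − z = -9 − (z₀ + w) = (-9 − z₀) − w = -4 − w.
f(z) = 1/(-4 − w) = (1/(-4)) · 1/(1 − w/(-4)) = Σ_{n≥0} w^n / (-4)^(n+1).
So c_n = 1/(-4)^(n+1):
  c_0 = 1/(-4)^1 = -1/4.
  c_1 = 1/(-4)^2 = 1/16.
  c_2 = 1/(-4)^3 = -1/64.
The series is valid for |w/d| < 1, i.e. |z − z₀| < |d|.
Radius of convergence: R = |-9 − z₀| = |-4| = 4 (distance from z₀ to the singularity z = -9).

c_0 = -1/4, c_1 = 1/16, c_2 = -1/64; R = 4.


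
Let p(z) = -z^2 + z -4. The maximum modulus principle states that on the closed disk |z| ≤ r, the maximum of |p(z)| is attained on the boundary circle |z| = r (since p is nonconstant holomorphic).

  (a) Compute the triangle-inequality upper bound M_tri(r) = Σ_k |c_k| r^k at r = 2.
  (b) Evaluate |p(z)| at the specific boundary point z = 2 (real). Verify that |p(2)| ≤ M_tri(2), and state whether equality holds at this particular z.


Coefficients: c_0 = -4, c_1 = 1, c_2 = -1. Radius r = 2.
Part (a). Triangle bound: M_tri(r) = Σ_k |c_k| r^k
  = |-4|·2^0 + |1|·2^1 + |-1|·2^2
  = 4 + 2 + 4 = 10.
This bounds M(r) := max_{|z|=r} |p(z)| from above; equality holds iff all terms c_k z^k can be made to align in phase at a single z on |z|=r.
Part (b). At z = 2 (real, on the circle |z| = r):
  p(2) = (-4)·2^0 + (1)·2^1 + (-1)·2^2 = -6.
  |p(2)| = 6.
Check: |p(2)| = 6 ≤ 10 = M_tri(2). ✓ Equality does not hold at z = 2 (the coefficients have mixed signs, so the terms do not all align in phase there).

M_tri(2) = 10; |p(2)| = 6; equality at z=2: no.


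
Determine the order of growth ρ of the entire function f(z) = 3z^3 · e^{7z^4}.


M(r) = max_{|z|=r} |3|·|z|^3·|e^{7z^4}| = 3·r^3 · e^{7r^4} (the factors attain their maxima compatibly on |z|=r). Then log M(r) = log 3 + 3·log r + 7r^4, dominated by the last term, so log log M(r) ~ 4·log r. The polynomial factor 3z^3 contributes only a log r term and does not affect the order. ρ = 4.
Therefore ρ = 4.

Order ρ = 4.


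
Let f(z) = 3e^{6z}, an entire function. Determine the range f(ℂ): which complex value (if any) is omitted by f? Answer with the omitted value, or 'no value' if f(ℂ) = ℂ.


Little Picard bounds the complement of f(ℂ) to at most one point.
e^{6z} is never zero on ℂ, so 3·e^{6z} takes every value in ℂ ∖ {0}. Adding 0 shifts the range to ℂ ∖ {0}. Thus f omits exactly the value 0.

Omitted value: 0.


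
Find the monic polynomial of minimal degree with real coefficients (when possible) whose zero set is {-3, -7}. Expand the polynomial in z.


The polynomial is p(z) = ∏_{α ∈ S} (z − α), where S = {-3, -7}.
Expanding the product yields: p(z) = z^2 + 10·z + 21.
The resulting polynomial has degree 2 and real coefficients as required.

p(z) = z^2 + 10·z + 21.


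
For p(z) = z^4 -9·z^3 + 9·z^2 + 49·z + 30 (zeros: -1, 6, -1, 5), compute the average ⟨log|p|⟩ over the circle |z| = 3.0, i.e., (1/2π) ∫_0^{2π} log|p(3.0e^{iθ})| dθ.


Zeros: -1, -1, 5, 6; r = 3.0.
Inside |z| < r: -1, -1. Outside (|z| ≥ r): 5, 6.
p(0) = 30, so log|p(0)| = log(30) = 3.4012.
Apply Jensen: I(r) = log|p(0)| + Σ_k log(r/|z_k|), summed over zeros inside |z| < r.
  log(r/|z_k|) for z_k = -1: log(3.0/1) = 1.0986
  log(r/|z_k|) for z_k = -1: log(3.0/1) = 1.0986
  Outside zeros (5, 6) contribute nothing to the Jensen sum.
Sum over inside zeros: 2.1972.
I(r) = log|p(0)| + (inside sum) = 3.4012 + 2.1972 = 5.5984.
Note: since some zeros are outside |z| ≤ r, the simplified n·log(r) form does NOT apply — only the inside zeros contribute.

I(r) ≈ 5.5984.
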